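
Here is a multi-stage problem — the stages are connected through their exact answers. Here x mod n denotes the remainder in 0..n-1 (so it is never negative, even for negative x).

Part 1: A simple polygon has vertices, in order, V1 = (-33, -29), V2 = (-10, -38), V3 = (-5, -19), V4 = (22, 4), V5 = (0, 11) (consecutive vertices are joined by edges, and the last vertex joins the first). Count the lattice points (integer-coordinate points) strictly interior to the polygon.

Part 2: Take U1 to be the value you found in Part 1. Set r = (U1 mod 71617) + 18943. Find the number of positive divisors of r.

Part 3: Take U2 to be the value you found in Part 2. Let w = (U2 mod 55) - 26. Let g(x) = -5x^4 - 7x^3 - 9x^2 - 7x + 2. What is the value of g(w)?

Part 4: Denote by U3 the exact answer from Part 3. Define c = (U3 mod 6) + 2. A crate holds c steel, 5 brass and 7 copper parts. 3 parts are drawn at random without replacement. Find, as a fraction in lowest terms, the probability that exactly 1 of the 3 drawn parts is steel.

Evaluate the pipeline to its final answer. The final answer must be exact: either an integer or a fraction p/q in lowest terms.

33/68

Part 1: cross terms: (-33*-38 - -10*-29)=964, (-10*-19 - -5*-38)=0, (-5*4 - 22*-19)=398, (22*11 - 0*4)=242, (0*-29 - -33*11)=363; twice the area = |1967| = 1967; area = 1967/2; boundary points = 1 + 1 + 1 + 1 + 1 = 5; strictly interior points = area - boundary/2 + 1 = 982; answer 982
Part 2: U1 = 982; r = 19925; 19925 = 5^2 * 797; number of divisors = (2+1) * (1+1) = 6; answer 6
Part 3: U2 = 6; w = -20; -5*(-20)^4 - 7*(-20)^3 - 9*(-20)^2 - 7*(-20)^1 + 2 = (-800000) + (56000) + (-3600) + (140) + (2) = -747458; answer -747458
Part 4: U3 = -747458; c = 6; total draws C(18,3) = 816; favorable C(6,1)*C(12,2) = 396; P = 33/68; answer 33/68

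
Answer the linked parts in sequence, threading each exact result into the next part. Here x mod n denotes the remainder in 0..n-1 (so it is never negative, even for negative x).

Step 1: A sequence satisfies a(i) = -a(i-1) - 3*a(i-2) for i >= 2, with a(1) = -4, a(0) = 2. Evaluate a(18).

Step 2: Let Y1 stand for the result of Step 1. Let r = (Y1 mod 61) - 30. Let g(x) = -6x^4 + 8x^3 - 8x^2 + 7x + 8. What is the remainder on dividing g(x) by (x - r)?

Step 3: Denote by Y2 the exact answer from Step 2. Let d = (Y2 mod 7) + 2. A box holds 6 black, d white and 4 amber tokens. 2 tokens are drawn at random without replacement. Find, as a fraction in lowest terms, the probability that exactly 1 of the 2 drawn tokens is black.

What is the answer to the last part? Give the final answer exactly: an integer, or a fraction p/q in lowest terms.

33/68

Step 1: a(2) = -1*(-4) - 3*(2) = -2; iterating: a(2)=-2, a(3)=14, a(4)=-8, a(5)=-34, a(6)=58, a(7)=44, a(8)=-218, a(9)=86, a(10)=568, a(11)=-826, a(12)=-878, a(13)=3356, a(14)=-722, a(15)=-9346, a(16)=11512, a(17)=16526, a(18)=-51062; answer -51062
Step 2: Y1 = -51062; r = 26; remainder = value at the root: -6*(26)^4 + 8*(26)^3 - 8*(26)^2 + 7*(26)^1 + 8 = (-2741856) + (140608) + (-5408) + (182) + (8) = -2606466; answer -2606466
Step 3: Y2 = -2606466; d = 7; total draws C(17,2) = 136; favorable C(6,1)*C(11,1) = 66; P = 33/68; answer 33/68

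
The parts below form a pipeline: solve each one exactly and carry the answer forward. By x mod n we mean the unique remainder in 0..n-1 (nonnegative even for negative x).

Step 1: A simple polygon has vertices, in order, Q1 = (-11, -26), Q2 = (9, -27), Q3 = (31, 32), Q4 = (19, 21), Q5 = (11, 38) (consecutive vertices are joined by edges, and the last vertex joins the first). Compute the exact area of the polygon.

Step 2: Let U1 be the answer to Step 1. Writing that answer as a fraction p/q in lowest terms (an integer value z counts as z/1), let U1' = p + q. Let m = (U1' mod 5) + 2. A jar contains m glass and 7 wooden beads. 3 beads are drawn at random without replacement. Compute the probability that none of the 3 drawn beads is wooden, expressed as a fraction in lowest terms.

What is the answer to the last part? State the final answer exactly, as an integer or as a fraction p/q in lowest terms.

Step 1: cross terms: (-11*-27 - 9*-26)=531, (9*32 - 31*-27)=1125, (31*21 - 19*32)=43, (19*38 - 11*21)=491, (11*-26 - -11*38)=132; twice the area = |2322| = 2322; area = 1161; answer 1161
Step 2: U1 = 1161; threaded value p + q = 1162; m = 4; total draws C(11,3) = 165; favorable C(4,3) = 4; P = 4/165; answer 4/165

4/165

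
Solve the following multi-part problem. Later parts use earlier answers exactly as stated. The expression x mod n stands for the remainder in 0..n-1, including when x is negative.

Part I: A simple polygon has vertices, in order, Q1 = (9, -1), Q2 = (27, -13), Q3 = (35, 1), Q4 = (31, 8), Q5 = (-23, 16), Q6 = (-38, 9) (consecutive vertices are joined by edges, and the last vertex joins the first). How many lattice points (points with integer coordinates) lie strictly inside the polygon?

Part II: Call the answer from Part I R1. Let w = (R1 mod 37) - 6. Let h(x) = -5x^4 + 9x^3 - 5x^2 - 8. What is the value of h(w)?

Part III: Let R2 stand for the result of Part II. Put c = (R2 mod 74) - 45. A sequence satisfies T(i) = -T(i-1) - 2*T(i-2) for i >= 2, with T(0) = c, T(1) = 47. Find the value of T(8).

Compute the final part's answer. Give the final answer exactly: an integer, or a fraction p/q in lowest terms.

Part I: cross terms: (9*-13 - 27*-1)=-90, (27*1 - 35*-13)=482, (35*8 - 31*1)=249, (31*16 - -23*8)=680, (-23*9 - -38*16)=401, (-38*-1 - 9*9)=-43; twice the area = |1679| = 1679; area = 1679/2; boundary points = 6 + 2 + 1 + 2 + 1 + 1 = 13; strictly interior points = area - boundary/2 + 1 = 834; answer 834
Part II: R1 = 834; w = 14; -5*(14)^4 + 9*(14)^3 - 5*(14)^2 - 8 = (-192080) + (24696) + (-980) + (-8) = -168372; answer -168372
Part III: R2 = -168372; c = 7; T(2) = -1*(47) - 2*(7) = -61; iterating: T(2)=-61, T(3)=-33, T(4)=155, T(5)=-89, T(6)=-221, T(7)=399, T(8)=43; answer 43

43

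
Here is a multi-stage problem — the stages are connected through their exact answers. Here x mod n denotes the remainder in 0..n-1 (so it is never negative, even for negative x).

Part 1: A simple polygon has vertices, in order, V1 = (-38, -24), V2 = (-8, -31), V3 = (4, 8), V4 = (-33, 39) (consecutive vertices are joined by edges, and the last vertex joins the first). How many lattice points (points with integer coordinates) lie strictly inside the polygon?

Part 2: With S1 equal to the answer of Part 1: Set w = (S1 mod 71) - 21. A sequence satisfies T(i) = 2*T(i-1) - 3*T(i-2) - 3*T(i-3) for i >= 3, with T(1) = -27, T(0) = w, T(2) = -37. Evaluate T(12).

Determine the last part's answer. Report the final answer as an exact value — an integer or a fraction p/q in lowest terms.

Part 1: cross terms: (-38*-31 - -8*-24)=986, (-8*8 - 4*-31)=60, (4*39 - -33*8)=420, (-33*-24 - -38*39)=2274; twice the area = |3740| = 3740; area = 1870; boundary points = 1 + 3 + 1 + 1 = 6; strictly interior points = area - boundary/2 + 1 = 1868; answer 1868
Part 2: S1 = 1868; w = 1; T(3) = 2*(-37) - 3*(-27) - 3*(1) = 4; iterating: T(3)=4, T(4)=200, T(5)=499, T(6)=386, T(7)=-1325, T(8)=-5305, T(9)=-7793, T(10)=4304, T(11)=47902, T(12)=106271; answer 106271

106271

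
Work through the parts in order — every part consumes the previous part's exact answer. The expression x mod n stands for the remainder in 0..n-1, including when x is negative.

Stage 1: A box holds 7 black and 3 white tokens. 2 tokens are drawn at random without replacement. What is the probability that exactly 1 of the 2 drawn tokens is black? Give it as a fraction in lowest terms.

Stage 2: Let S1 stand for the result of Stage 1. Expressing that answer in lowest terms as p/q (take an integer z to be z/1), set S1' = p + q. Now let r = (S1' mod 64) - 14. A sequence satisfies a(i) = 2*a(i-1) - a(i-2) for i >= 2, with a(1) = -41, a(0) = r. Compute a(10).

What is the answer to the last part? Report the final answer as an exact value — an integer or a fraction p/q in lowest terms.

Stage 1: total draws C(10,2) = 45; favorable C(7,1)*C(3,1) = 21; P = 7/15; answer 7/15
Stage 2: S1 = 7/15; threaded value p + q = 22; r = 8; a(2) = 2*(-41) - 1*(8) = -90; iterating: a(2)=-90, a(3)=-139, a(4)=-188, a(5)=-237, a(6)=-286, a(7)=-335, a(8)=-384, a(9)=-433, a(10)=-482; answer -482

-482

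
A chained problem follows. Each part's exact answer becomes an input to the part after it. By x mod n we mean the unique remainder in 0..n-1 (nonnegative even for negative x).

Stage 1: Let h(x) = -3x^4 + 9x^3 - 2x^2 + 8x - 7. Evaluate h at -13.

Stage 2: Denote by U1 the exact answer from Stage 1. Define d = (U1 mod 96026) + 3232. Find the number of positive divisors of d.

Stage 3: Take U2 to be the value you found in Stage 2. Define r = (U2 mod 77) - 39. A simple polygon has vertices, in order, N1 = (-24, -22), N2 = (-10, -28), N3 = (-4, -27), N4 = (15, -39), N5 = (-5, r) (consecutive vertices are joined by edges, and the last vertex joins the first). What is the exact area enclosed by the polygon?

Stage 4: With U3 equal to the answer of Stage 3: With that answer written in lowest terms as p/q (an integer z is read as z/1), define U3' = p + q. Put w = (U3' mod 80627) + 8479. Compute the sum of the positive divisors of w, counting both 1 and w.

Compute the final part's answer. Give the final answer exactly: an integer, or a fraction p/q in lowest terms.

17376

Stage 1: -3*(-13)^4 + 9*(-13)^3 - 2*(-13)^2 + 8*(-13)^1 - 7 = (-85683) + (-19773) + (-338) + (-104) + (-7) = -105905; answer -105905
Stage 2: U1 = -105905; d = 89379; 89379 = 3^2 * 9931; number of divisors = (2+1) * (1+1) = 6; answer 6
Stage 3: U2 = 6; r = -33; cross terms: (-24*-28 - -10*-22)=452, (-10*-27 - -4*-28)=158, (-4*-39 - 15*-27)=561, (15*-33 - -5*-39)=-690, (-5*-22 - -24*-33)=-682; twice the area = |-201| = 201; area = 201/2; answer 201/2
Stage 4: U3 = 201/2; threaded value p + q = 203; w = 8682; 8682 = 2 * 3 * 1447; sigma = (1 + 2) * (1 + 3) * (1 + 1447) = 3 * 4 * 1448 = 17376; answer 17376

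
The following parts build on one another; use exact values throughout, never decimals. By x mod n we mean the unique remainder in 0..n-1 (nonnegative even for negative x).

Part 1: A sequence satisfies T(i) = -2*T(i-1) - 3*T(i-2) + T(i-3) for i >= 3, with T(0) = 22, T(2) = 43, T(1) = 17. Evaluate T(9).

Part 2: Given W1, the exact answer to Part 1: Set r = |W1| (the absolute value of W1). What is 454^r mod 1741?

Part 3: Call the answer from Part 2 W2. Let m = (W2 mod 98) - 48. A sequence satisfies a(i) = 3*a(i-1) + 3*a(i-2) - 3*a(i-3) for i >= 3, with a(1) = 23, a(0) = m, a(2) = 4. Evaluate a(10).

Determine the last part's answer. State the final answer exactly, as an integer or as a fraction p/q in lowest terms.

Part 1: T(3) = -2*(43) - 3*(17) + 1*(22) = -115; iterating: T(3)=-115, T(4)=118, T(5)=152, T(6)=-773, T(7)=1208, T(8)=55, T(9)=-4507; answer -4507
Part 2: W1 = -4507; r = 4507; squarings mod 1741: 454^1=454, 454^2=678, 454^4=60, 454^8=118, 454^16=1737, 454^32=16, 454^64=256, 454^128=1119, 454^256=382, 454^512=1421, 454^1024=1422, 454^2048=783, 454^4096=257; 454^4507 = 454^1 * 454^2 * 454^8 * 454^16 * 454^128 * 454^256 * 454^4096 = 372 (mod 1741); answer 372
Part 3: W2 = 372; m = 30; a(3) = 3*(4) + 3*(23) - 3*(30) = -9; iterating: a(3)=-9, a(4)=-84, a(5)=-291, a(6)=-1098, a(7)=-3915, a(8)=-14166, a(9)=-50949, a(10)=-183600; answer -183600

-183600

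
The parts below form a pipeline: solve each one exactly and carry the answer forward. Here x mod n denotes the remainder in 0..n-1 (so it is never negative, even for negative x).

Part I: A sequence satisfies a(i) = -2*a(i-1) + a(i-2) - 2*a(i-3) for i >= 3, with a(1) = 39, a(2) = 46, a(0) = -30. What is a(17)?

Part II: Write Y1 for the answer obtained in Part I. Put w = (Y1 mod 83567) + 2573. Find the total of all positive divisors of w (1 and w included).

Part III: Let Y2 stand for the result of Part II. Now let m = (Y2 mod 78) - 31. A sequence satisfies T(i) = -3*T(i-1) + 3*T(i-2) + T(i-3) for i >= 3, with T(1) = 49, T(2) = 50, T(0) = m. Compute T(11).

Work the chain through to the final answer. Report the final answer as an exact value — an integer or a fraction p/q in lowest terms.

Part I: a(3) = -2*(46) + 1*(39) - 2*(-30) = 7; iterating: a(3)=7, a(4)=-46, a(5)=7, a(6)=-74, a(7)=247, a(8)=-582, a(9)=1559, a(10)=-4194, a(11)=11111, a(12)=-29534, a(13)=78567, a(14)=-208890, a(15)=555415, a(16)=-1476854, a(17)=3926903; answer 3926903
Part II: Y1 = 3926903; w = 85394; 85394 = 2 * 42697; sigma = (1 + 2) * (1 + 42697) = 3 * 42698 = 128094; answer 128094
Part III: Y2 = 128094; m = -13; T(3) = -3*(50) + 3*(49) + 1*(-13) = -16; iterating: T(3)=-16, T(4)=247, T(5)=-739, T(6)=2942, T(7)=-10796, T(8)=40475, T(9)=-150871, T(10)=563242, T(11)=-2101864; answer -2101864

-2101864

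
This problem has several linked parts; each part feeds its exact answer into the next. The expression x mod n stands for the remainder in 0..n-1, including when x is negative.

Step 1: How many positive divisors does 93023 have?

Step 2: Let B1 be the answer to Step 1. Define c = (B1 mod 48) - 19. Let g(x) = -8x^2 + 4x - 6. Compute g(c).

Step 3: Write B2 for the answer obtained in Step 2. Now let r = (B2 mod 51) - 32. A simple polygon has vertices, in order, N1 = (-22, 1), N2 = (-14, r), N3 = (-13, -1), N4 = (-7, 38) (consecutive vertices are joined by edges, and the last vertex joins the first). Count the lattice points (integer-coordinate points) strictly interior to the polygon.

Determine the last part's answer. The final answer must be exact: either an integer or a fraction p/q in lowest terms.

Step 1: 93023 = 7 * 97 * 137; number of divisors = (1+1) * (1+1) * (1+1) = 8; answer 8
Step 2: B1 = 8; c = -11; -8*(-11)^2 + 4*(-11)^1 - 6 = (-968) + (-44) + (-6) = -1018; answer -1018
Step 3: B2 = -1018; r = -30; cross terms: (-22*-30 - -14*1)=674, (-14*-1 - -13*-30)=-376, (-13*38 - -7*-1)=-501, (-7*1 - -22*38)=829; twice the area = |626| = 626; area = 313; boundary points = 1 + 1 + 3 + 1 = 6; strictly interior points = area - boundary/2 + 1 = 311; answer 311

311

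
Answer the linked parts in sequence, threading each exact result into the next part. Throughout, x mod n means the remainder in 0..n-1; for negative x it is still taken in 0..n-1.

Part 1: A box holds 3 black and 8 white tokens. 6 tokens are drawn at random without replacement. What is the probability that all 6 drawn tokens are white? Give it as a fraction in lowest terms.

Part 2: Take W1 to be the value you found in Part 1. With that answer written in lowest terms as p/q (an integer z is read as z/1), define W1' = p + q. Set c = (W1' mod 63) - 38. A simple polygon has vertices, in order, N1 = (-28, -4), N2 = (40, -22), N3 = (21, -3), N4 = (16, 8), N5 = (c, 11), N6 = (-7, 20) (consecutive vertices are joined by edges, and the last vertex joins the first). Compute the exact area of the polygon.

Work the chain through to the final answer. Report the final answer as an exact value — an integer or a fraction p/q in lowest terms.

Part 1: total draws C(11,6) = 462; favorable C(8,6) = 28; P = 2/33; answer 2/33
Part 2: W1 = 2/33; threaded value p + q = 35; c = -3; cross terms: (-28*-22 - 40*-4)=776, (40*-3 - 21*-22)=342, (21*8 - 16*-3)=216, (16*11 - -3*8)=200, (-3*20 - -7*11)=17, (-7*-4 - -28*20)=588; twice the area = |2139| = 2139; area = 2139/2; answer 2139/2

2139/2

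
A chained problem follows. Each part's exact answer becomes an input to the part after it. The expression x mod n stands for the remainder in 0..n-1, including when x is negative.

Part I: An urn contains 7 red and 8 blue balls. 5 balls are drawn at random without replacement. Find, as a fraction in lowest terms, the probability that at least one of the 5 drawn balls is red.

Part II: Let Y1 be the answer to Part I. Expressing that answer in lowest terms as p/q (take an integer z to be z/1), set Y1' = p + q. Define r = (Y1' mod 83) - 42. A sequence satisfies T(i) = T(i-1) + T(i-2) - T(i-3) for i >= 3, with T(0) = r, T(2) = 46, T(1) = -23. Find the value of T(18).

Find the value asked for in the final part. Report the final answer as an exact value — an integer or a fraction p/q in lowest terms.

Part I: total draws C(15,5) = 3003; complement C(8,5) = 56; favorable 3003 - 56 = 2947; P = 421/429; answer 421/429
Part II: Y1 = 421/429; threaded value p + q = 850; r = -22; T(3) = 1*(46) + 1*(-23) - 1*(-22) = 45; iterating: T(3)=45, T(4)=114, T(5)=113, T(6)=182, T(7)=181, T(8)=250, T(9)=249, T(10)=318, T(11)=317, T(12)=386, T(13)=385, T(14)=454, T(15)=453, T(16)=522, T(17)=521, T(18)=590; answer 590

590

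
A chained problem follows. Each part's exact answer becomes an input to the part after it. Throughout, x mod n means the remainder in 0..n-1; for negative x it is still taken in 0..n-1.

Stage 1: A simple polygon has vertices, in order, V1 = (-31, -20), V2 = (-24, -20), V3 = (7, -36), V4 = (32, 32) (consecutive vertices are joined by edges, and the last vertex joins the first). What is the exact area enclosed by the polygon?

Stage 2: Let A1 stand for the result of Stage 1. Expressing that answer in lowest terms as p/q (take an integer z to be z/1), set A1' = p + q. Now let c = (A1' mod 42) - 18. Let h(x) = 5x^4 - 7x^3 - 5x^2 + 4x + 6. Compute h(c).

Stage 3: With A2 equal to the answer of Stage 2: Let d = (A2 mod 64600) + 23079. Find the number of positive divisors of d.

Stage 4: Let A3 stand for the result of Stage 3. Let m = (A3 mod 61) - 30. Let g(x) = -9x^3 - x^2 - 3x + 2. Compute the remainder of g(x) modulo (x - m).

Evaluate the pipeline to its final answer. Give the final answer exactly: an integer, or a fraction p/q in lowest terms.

Stage 1: cross terms: (-31*-20 - -24*-20)=140, (-24*-36 - 7*-20)=1004, (7*32 - 32*-36)=1376, (32*-20 - -31*32)=352; twice the area = |2872| = 2872; area = 1436; answer 1436
Stage 2: A1 = 1436; threaded value p + q = 1437; c = -9; 5*(-9)^4 - 7*(-9)^3 - 5*(-9)^2 + 4*(-9)^1 + 6 = (32805) + (5103) + (-405) + (-36) + (6) = 37473; answer 37473
Stage 3: A2 = 37473; d = 60552; 60552 = 2^3 * 3^2 * 29^2; number of divisors = (3+1) * (2+1) * (2+1) = 36; answer 36
Stage 4: A3 = 36; m = 6; remainder = value at the root: -9*(6)^3 - 1*(6)^2 - 3*(6)^1 + 2 = (-1944) + (-36) + (-18) + (2) = -1996; answer -1996

-1996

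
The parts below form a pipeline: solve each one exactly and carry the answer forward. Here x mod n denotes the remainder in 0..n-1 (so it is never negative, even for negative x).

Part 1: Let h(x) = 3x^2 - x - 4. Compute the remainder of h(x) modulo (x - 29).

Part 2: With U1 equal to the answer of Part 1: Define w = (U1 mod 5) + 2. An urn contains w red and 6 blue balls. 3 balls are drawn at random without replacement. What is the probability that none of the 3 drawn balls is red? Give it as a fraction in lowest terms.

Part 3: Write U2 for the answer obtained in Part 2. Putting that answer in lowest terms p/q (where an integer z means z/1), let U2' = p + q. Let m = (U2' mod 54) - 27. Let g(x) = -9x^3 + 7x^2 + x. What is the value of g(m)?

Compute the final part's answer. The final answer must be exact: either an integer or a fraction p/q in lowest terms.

5048

Part 1: remainder = value at the root: 3*(29)^2 - 1*(29)^1 - 4 = (2523) + (-29) + (-4) = 2490; answer 2490
Part 2: U1 = 2490; w = 2; total draws C(8,3) = 56; favorable C(6,3) = 20; P = 5/14; answer 5/14
Part 3: U2 = 5/14; threaded value p + q = 19; m = -8; -9*(-8)^3 + 7*(-8)^2 + 1*(-8)^1 = (4608) + (448) + (-8) = 5048; answer 5048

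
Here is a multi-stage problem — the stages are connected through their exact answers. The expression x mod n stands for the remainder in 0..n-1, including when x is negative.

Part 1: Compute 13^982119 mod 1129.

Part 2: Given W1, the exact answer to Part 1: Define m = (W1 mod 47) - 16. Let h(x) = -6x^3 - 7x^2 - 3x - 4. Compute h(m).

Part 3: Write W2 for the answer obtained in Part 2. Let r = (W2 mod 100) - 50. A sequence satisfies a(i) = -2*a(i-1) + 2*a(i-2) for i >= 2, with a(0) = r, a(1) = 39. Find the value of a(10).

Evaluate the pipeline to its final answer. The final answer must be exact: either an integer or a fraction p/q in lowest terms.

Part 1: squarings mod 1129: 13^1=13, 13^2=169, 13^4=336, 13^8=1125, 13^16=16, 13^32=256, 13^64=54, 13^128=658, 13^256=557, 13^512=903, 13^1024=271, 13^2048=56, 13^4096=878, 13^8192=906, 13^16384=53, 13^32768=551, 13^65536=1029, 13^131072=968, 13^262144=1083, 13^524288=987; 13^982119 = 13^1 * 13^2 * 13^4 * 13^32 * 13^64 * 13^1024 * 13^2048 * 13^4096 * 13^8192 * 13^16384 * 13^32768 * 13^131072 * 13^262144 * 13^524288 = 901 (mod 1129); answer 901
Part 2: W1 = 901; m = -8; -6*(-8)^3 - 7*(-8)^2 - 3*(-8)^1 - 4 = (3072) + (-448) + (24) + (-4) = 2644; answer 2644
Part 3: W2 = 2644; r = -6; a(2) = -2*(39) + 2*(-6) = -90; iterating: a(2)=-90, a(3)=258, a(4)=-696, a(5)=1908, a(6)=-5208, a(7)=14232, a(8)=-38880, a(9)=106224, a(10)=-290208; answer -290208

-290208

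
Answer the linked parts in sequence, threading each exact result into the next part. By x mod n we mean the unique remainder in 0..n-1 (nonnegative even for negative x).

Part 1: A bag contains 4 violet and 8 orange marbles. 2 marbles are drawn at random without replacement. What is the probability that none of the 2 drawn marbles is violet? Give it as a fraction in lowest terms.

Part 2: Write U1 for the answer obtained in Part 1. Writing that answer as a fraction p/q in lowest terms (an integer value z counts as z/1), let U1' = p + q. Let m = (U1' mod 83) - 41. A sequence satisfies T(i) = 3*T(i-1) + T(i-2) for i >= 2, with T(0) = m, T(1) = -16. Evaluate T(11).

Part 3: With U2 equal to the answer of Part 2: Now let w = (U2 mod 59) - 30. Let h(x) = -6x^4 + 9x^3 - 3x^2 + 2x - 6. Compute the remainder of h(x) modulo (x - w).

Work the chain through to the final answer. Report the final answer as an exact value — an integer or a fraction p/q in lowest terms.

Part 1: total draws C(12,2) = 66; favorable C(8,2) = 28; P = 14/33; answer 14/33
Part 2: U1 = 14/33; threaded value p + q = 47; m = 6; T(2) = 3*(-16) + 1*(6) = -42; iterating: T(2)=-42, T(3)=-142, T(4)=-468, T(5)=-1546, T(6)=-5106, T(7)=-16864, T(8)=-55698, T(9)=-183958, T(10)=-607572, T(11)=-2006674; answer -2006674
Part 3: U2 = -2006674; w = 4; remainder = value at the root: -6*(4)^4 + 9*(4)^3 - 3*(4)^2 + 2*(4)^1 - 6 = (-1536) + (576) + (-48) + (8) + (-6) = -1006; answer -1006

-1006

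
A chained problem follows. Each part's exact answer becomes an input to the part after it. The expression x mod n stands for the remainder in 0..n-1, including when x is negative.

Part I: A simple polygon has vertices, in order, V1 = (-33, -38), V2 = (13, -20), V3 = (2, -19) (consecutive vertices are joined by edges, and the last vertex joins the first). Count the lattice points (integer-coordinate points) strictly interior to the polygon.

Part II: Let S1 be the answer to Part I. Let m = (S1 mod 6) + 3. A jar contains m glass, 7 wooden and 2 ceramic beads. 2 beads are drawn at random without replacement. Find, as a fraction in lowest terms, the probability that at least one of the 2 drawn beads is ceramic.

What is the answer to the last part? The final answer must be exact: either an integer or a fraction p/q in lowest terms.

23/78

Part I: cross terms: (-33*-20 - 13*-38)=1154, (13*-19 - 2*-20)=-207, (2*-38 - -33*-19)=-703; twice the area = |244| = 244; area = 122; boundary points = 2 + 1 + 1 = 4; strictly interior points = area - boundary/2 + 1 = 121; answer 121
Part II: S1 = 121; m = 4; total draws C(13,2) = 78; complement C(11,2) = 55; favorable 78 - 55 = 23; P = 23/78; answer 23/78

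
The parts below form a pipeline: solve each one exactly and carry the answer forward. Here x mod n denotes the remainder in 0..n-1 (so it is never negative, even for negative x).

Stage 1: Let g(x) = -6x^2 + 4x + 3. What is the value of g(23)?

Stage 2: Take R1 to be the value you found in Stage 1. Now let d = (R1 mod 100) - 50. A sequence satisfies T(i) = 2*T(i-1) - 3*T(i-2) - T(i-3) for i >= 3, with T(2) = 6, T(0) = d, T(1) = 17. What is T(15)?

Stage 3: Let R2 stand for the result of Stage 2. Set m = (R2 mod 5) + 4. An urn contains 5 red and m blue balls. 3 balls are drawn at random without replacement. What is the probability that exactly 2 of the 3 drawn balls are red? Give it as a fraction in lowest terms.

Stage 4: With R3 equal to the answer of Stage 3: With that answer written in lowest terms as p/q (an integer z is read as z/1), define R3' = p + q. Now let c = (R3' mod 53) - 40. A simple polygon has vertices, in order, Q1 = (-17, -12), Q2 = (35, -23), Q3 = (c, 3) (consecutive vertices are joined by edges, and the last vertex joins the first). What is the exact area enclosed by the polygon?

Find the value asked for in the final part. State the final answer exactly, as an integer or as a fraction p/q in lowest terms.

791/2

Stage 1: -6*(23)^2 + 4*(23)^1 + 3 = (-3174) + (92) + (3) = -3079; answer -3079
Stage 2: R1 = -3079; d = -29; T(3) = 2*(6) - 3*(17) - 1*(-29) = -10; iterating: T(3)=-10, T(4)=-55, T(5)=-86, T(6)=3, T(7)=319, T(8)=715, T(9)=470, T(10)=-1524, T(11)=-5173, T(12)=-6244, T(13)=4555, T(14)=33015, T(15)=58609; answer 58609
Stage 3: R2 = 58609; m = 8; total draws C(13,3) = 286; favorable C(5,2)*C(8,1) = 80; P = 40/143; answer 40/143
Stage 4: R3 = 40/143; threaded value p + q = 183; c = -16; cross terms: (-17*-23 - 35*-12)=811, (35*3 - -16*-23)=-263, (-16*-12 - -17*3)=243; twice the area = |791| = 791; area = 791/2; answer 791/2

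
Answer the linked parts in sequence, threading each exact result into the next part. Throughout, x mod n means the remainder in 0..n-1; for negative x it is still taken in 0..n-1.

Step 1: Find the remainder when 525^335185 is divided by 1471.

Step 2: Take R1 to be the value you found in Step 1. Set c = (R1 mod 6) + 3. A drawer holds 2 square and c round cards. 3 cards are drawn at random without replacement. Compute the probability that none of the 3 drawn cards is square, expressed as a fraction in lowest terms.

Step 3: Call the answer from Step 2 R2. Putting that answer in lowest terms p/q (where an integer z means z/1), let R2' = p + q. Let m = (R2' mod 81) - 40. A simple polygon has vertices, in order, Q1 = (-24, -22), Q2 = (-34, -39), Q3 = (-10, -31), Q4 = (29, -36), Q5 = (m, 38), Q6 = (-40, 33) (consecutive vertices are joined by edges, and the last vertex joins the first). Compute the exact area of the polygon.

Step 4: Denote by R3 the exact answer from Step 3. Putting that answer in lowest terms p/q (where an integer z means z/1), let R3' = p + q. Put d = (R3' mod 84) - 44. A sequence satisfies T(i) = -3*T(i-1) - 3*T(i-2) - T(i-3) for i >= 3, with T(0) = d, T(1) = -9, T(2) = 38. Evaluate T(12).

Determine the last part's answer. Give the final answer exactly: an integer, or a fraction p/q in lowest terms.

603

Step 1: squarings mod 1471: 525^1=525, 525^2=548, 525^4=220, 525^8=1328, 525^16=1326, 525^32=431, 525^64=415, 525^128=118, 525^256=685, 525^512=1447, 525^1024=576, 525^2048=801, 525^4096=245, 525^8192=1185, 525^16384=891, 525^32768=1012, 525^65536=328, 525^131072=201, 525^262144=684; 525^335185 = 525^1 * 525^16 * 525^64 * 525^256 * 525^1024 * 525^2048 * 525^4096 * 525^65536 * 525^262144 = 475 (mod 1471); answer 475
Step 2: R1 = 475; c = 4; total draws C(6,3) = 20; favorable C(4,3) = 4; P = 1/5; answer 1/5
Step 3: R2 = 1/5; threaded value p + q = 6; m = -34; cross terms: (-24*-39 - -34*-22)=188, (-34*-31 - -10*-39)=664, (-10*-36 - 29*-31)=1259, (29*38 - -34*-36)=-122, (-34*33 - -40*38)=398, (-40*-22 - -24*33)=1672; twice the area = |4059| = 4059; area = 4059/2; answer 4059/2
Step 4: R3 = 4059/2; threaded value p + q = 4061; d = -15; T(3) = -3*(38) - 3*(-9) - 1*(-15) = -72; iterating: T(3)=-72, T(4)=111, T(5)=-155, T(6)=204, T(7)=-258, T(8)=317, T(9)=-381, T(10)=450, T(11)=-524, T(12)=603; answer 603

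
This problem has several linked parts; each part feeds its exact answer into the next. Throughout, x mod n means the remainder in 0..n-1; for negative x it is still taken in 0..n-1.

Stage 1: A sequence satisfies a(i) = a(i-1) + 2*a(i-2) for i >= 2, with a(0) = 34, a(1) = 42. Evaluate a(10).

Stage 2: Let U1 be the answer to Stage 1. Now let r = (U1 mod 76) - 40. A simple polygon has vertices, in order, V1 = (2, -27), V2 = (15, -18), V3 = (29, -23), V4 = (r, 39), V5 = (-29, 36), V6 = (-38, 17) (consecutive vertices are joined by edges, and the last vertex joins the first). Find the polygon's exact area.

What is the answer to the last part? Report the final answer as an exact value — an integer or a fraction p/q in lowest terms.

4321/2

Stage 1: a(2) = 1*(42) + 2*(34) = 110; iterating: a(2)=110, a(3)=194, a(4)=414, a(5)=802, a(6)=1630, a(7)=3234, a(8)=6494, a(9)=12962, a(10)=25950; answer 25950
Stage 2: U1 = 25950; r = -6; cross terms: (2*-18 - 15*-27)=369, (15*-23 - 29*-18)=177, (29*39 - -6*-23)=993, (-6*36 - -29*39)=915, (-29*17 - -38*36)=875, (-38*-27 - 2*17)=992; twice the area = |4321| = 4321; area = 4321/2; answer 4321/2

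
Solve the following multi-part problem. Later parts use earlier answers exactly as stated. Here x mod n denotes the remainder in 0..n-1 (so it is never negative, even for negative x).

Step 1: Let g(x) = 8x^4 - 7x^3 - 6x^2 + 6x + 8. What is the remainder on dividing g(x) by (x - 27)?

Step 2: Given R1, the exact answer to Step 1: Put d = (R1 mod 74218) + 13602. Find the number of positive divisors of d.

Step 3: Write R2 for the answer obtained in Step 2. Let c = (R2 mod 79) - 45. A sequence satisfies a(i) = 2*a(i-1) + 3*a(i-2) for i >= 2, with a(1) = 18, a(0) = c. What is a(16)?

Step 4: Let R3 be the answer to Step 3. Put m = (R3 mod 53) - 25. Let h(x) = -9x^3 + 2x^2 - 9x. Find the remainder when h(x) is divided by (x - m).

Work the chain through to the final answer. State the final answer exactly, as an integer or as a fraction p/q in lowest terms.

25214

Step 1: remainder = value at the root: 8*(27)^4 - 7*(27)^3 - 6*(27)^2 + 6*(27)^1 + 8 = (4251528) + (-137781) + (-4374) + (162) + (8) = 4109543; answer 4109543
Step 2: R1 = 4109543; d = 41155; 41155 = 5 * 8231; number of divisors = (1+1) * (1+1) = 4; answer 4
Step 3: R2 = 4; c = -41; a(2) = 2*(18) + 3*(-41) = -87; iterating: a(2)=-87, a(3)=-120, a(4)=-501, a(5)=-1362, a(6)=-4227, a(7)=-12540, a(8)=-37761, a(9)=-113142, a(10)=-339567, a(11)=-1018560, a(12)=-3055821, a(13)=-9167322, a(14)=-27502107, a(15)=-82506180, a(16)=-247518681; answer -247518681
Step 4: R3 = -247518681; m = -14; remainder = value at the root: -9*(-14)^3 + 2*(-14)^2 - 9*(-14)^1 = (24696) + (392) + (126) = 25214; answer 25214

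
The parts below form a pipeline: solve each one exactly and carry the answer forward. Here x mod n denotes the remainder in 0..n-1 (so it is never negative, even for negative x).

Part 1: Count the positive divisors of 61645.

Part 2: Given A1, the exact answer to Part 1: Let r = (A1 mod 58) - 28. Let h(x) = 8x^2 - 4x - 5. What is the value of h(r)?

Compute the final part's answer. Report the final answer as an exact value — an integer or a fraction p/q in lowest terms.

Part 1: 61645 = 5 * 12329; number of divisors = (1+1) * (1+1) = 4; answer 4
Part 2: A1 = 4; r = -24; 8*(-24)^2 - 4*(-24)^1 - 5 = (4608) + (96) + (-5) = 4699; answer 4699

4699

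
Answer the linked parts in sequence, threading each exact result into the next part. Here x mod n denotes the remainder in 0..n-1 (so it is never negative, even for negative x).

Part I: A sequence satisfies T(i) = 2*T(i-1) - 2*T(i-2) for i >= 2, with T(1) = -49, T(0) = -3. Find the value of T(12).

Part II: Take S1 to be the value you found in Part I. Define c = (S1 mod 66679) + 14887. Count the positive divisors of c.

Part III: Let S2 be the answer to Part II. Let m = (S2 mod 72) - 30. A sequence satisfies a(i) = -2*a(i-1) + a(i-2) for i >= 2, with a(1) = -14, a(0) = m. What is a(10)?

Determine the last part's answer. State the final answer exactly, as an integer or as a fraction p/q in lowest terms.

Part I: T(2) = 2*(-49) - 2*(-3) = -92; iterating: T(2)=-92, T(3)=-86, T(4)=12, T(5)=196, T(6)=368, T(7)=344, T(8)=-48, T(9)=-784, T(10)=-1472, T(11)=-1376, T(12)=192; answer 192
Part II: S1 = 192; c = 15079; 15079 = 17 * 887; number of divisors = (1+1) * (1+1) = 4; answer 4
Part III: S2 = 4; m = -26; a(2) = -2*(-14) + 1*(-26) = 2; iterating: a(2)=2, a(3)=-18, a(4)=38, a(5)=-94, a(6)=226, a(7)=-546, a(8)=1318, a(9)=-3182, a(10)=7682; answer 7682

7682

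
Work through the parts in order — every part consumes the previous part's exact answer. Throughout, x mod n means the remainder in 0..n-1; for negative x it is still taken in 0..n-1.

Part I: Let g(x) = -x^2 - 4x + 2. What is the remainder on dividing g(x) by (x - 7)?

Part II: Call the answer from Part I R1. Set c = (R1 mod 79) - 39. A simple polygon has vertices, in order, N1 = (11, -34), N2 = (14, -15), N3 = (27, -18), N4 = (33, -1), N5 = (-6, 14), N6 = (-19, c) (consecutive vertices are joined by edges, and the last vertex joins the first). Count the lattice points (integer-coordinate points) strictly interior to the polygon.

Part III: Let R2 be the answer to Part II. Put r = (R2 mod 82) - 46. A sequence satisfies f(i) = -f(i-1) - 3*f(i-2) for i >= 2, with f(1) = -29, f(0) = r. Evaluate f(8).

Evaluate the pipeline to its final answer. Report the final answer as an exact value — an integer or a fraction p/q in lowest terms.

Part I: remainder = value at the root: -1*(7)^2 - 4*(7)^1 + 2 = (-49) + (-28) + (2) = -75; answer -75
Part II: R1 = -75; c = -35; cross terms: (11*-15 - 14*-34)=311, (14*-18 - 27*-15)=153, (27*-1 - 33*-18)=567, (33*14 - -6*-1)=456, (-6*-35 - -19*14)=476, (-19*-34 - 11*-35)=1031; twice the area = |2994| = 2994; area = 1497; boundary points = 1 + 1 + 1 + 3 + 1 + 1 = 8; strictly interior points = area - boundary/2 + 1 = 1494; answer 1494
Part III: R2 = 1494; r = -28; f(2) = -1*(-29) - 3*(-28) = 113; iterating: f(2)=113, f(3)=-26, f(4)=-313, f(5)=391, f(6)=548, f(7)=-1721, f(8)=77; answer 77

77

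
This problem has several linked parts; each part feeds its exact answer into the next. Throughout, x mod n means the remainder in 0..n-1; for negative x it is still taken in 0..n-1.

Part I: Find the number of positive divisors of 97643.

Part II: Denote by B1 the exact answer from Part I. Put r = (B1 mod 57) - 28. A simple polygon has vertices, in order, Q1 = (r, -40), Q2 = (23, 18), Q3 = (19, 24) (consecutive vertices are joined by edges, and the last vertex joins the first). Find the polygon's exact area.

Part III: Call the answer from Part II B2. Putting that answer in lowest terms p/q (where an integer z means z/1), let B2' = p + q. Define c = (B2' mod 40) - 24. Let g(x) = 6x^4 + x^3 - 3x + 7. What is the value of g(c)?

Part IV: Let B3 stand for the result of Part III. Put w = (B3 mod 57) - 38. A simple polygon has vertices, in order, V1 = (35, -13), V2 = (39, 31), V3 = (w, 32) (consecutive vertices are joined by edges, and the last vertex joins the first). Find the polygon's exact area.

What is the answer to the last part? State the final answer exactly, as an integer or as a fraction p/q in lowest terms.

728

Part I: 97643 = 7 * 13 * 29 * 37; number of divisors = (1+1) * (1+1) * (1+1) * (1+1) = 16; answer 16
Part II: B1 = 16; r = -12; cross terms: (-12*18 - 23*-40)=704, (23*24 - 19*18)=210, (19*-40 - -12*24)=-472; twice the area = |442| = 442; area = 221; answer 221
Part III: B2 = 221; threaded value p + q = 222; c = -2; 6*(-2)^4 + 1*(-2)^3 - 3*(-2)^1 + 7 = (96) + (-8) + (6) + (7) = 101; answer 101
Part IV: B3 = 101; w = 6; cross terms: (35*31 - 39*-13)=1592, (39*32 - 6*31)=1062, (6*-13 - 35*32)=-1198; twice the area = |1456| = 1456; area = 728; answer 728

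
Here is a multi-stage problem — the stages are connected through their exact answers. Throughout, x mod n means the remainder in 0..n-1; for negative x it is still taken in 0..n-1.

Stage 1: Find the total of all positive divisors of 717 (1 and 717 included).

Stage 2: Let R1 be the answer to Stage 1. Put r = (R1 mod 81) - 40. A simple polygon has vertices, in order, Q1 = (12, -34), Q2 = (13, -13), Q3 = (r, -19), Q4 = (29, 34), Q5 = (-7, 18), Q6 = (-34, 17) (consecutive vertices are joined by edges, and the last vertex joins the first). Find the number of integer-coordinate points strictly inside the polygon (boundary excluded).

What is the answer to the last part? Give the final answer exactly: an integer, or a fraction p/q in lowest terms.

2049

Stage 1: 717 = 3 * 239; sigma = (1 + 3) * (1 + 239) = 4 * 240 = 960; answer 960
Stage 2: R1 = 960; r = 29; cross terms: (12*-13 - 13*-34)=286, (13*-19 - 29*-13)=130, (29*34 - 29*-19)=1537, (29*18 - -7*34)=760, (-7*17 - -34*18)=493, (-34*-34 - 12*17)=952; twice the area = |4158| = 4158; area = 2079; boundary points = 1 + 2 + 53 + 4 + 1 + 1 = 62; strictly interior points = area - boundary/2 + 1 = 2049; answer 2049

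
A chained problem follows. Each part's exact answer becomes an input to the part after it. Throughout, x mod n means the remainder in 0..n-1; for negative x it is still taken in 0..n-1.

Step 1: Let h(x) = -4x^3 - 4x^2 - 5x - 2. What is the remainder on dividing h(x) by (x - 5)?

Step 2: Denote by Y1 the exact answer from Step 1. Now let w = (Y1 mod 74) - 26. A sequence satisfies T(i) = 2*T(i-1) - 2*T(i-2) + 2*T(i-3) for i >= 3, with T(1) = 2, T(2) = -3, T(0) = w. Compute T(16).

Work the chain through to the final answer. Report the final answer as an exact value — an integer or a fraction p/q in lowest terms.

Step 1: remainder = value at the root: -4*(5)^3 - 4*(5)^2 - 5*(5)^1 - 2 = (-500) + (-100) + (-25) + (-2) = -627; answer -627
Step 2: Y1 = -627; w = 13; T(3) = 2*(-3) - 2*(2) + 2*(13) = 16; iterating: T(3)=16, T(4)=42, T(5)=46, T(6)=40, T(7)=72, T(8)=156, T(9)=248, T(10)=328, T(11)=472, T(12)=784, T(13)=1280, T(14)=1936, T(15)=2880, T(16)=4448; answer 4448

4448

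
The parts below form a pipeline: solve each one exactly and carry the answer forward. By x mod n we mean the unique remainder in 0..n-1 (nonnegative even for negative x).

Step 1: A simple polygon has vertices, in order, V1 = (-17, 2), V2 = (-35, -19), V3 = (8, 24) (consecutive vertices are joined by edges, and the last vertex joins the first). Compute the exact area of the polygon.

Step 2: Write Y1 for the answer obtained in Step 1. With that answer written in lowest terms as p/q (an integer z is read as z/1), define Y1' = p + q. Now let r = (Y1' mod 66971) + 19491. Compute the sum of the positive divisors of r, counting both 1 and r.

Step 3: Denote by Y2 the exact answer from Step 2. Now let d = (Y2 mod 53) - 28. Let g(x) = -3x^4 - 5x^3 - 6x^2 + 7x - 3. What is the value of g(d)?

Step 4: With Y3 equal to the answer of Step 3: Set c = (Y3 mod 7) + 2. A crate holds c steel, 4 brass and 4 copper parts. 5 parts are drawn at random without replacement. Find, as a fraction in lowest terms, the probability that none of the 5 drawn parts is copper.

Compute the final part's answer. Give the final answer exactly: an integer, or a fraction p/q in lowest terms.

Step 1: cross terms: (-17*-19 - -35*2)=393, (-35*24 - 8*-19)=-688, (8*2 - -17*24)=424; twice the area = |129| = 129; area = 129/2; answer 129/2
Step 2: Y1 = 129/2; threaded value p + q = 131; r = 19622; 19622 = 2 * 9811; sigma = (1 + 2) * (1 + 9811) = 3 * 9812 = 29436; answer 29436
Step 3: Y2 = 29436; d = -7; -3*(-7)^4 - 5*(-7)^3 - 6*(-7)^2 + 7*(-7)^1 - 3 = (-7203) + (1715) + (-294) + (-49) + (-3) = -5834; answer -5834
Step 4: Y3 = -5834; c = 6; total draws C(14,5) = 2002; favorable C(10,5) = 252; P = 18/143; answer 18/143

18/143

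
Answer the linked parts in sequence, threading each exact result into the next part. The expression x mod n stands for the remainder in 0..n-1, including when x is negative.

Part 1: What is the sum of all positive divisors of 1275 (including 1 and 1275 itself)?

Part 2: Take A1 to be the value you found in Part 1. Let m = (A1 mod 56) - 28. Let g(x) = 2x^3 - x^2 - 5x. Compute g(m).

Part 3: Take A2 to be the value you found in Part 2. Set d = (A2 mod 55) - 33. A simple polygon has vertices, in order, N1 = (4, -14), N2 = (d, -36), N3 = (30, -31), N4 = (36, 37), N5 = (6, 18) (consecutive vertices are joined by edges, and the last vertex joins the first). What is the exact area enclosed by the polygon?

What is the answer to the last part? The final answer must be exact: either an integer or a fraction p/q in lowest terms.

Part 1: 1275 = 3 * 5^2 * 17; sigma = (1 + 3) * (1 + 5 + 25) * (1 + 17) = 4 * 31 * 18 = 2232; answer 2232
Part 2: A1 = 2232; m = 20; 2*(20)^3 - 1*(20)^2 - 5*(20)^1 = (16000) + (-400) + (-100) = 15500; answer 15500
Part 3: A2 = 15500; d = 12; cross terms: (4*-36 - 12*-14)=24, (12*-31 - 30*-36)=708, (30*37 - 36*-31)=2226, (36*18 - 6*37)=426, (6*-14 - 4*18)=-156; twice the area = |3228| = 3228; area = 1614; answer 1614

1614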